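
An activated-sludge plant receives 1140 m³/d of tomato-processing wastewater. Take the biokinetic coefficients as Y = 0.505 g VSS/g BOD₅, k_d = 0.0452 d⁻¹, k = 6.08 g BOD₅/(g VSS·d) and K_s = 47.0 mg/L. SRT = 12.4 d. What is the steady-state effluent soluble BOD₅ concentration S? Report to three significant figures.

S ≈ 2.01 mg/L

For a completely mixed reactor with recycle the Lawrence–McCarty relation gives S = K_s·(1 + k_d·θ_c) / [θ_c·(Y·k − k_d) − 1] = 47.0 × (1 + 0.0452 × 12.4) / [12.4 × (0.505 × 6.08 − 0.0452) − 1] = 73.34 / 36.51 = 2.009 mg/L.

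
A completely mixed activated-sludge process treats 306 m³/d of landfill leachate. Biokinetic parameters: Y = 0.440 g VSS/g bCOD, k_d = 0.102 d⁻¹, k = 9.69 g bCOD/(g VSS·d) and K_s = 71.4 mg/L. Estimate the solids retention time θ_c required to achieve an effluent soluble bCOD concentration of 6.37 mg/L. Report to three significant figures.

θ_c ≈ 4.04 d

Specific growth rate at S = 6.37 mg/L: μ = YkS/(K_s+S) = 0.440·9.69·6.37/(71.4+6.37) = 0.3492 d⁻¹.
θ_c = 1/(μ − k_d) = 1/(0.3492 − 0.102) = 1/0.2472 = 4.045 d.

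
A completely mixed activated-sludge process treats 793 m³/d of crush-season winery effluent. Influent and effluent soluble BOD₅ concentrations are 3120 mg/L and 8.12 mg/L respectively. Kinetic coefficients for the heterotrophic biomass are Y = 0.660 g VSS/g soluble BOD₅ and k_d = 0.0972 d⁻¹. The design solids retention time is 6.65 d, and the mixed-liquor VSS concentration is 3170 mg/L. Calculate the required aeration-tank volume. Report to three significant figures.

V ≈ 2080 m³

From the SRT design equation V = Y Q (S₀−S) θ_c / [X (1 + k_d θ_c)] = 0.660 × 793 × (3120 − 8.12) × 6.65 / [3170 × (1 + 0.0972 × 6.65)] = 1.08×10^7 / 5219 = 2075 m³.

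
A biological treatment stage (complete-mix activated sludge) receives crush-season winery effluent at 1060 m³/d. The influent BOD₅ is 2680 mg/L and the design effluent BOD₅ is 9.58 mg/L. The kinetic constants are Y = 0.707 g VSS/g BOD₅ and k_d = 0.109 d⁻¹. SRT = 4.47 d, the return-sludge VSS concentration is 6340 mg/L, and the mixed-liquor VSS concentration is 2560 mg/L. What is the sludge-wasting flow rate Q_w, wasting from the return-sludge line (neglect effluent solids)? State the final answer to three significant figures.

Q_w ≈ 212 m³/d

From the SRT design equation V = Y Q (S₀−S) θ_c / [X (1 + k_d θ_c)] = 0.707 × 1060 × (2680 − 9.58) × 4.47 / [2560 × (1 + 0.109 × 4.47)] = 8.95×10^6 / 3807 = 2350 m³.
Q_w = (V·X)/(θ_c X_r) = 2350 × 2560 / (4.47 × 6340) = 212.2 m³/d.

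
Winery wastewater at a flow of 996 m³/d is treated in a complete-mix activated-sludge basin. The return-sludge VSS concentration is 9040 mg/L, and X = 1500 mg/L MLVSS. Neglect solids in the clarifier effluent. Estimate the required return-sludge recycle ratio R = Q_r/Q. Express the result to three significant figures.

R ≈ 0.199

R = Q_r/Q = X/(X_r − X) = 1500 / (9040 − 1500) = 0.1989.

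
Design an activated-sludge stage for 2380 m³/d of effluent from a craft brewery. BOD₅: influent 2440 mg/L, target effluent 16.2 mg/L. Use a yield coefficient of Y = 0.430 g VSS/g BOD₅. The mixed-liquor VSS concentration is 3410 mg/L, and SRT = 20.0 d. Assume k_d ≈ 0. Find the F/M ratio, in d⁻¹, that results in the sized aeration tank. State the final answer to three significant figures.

F/M ≈ 0.117 d⁻¹

With k_d = 0 the design equation reduces to V = Y Q (S₀−S) θ_c / X = 0.430 × 2380 × (2440 − 16.2) × 20.0 / 3410 = 14548 m³.
Food-to-microorganism ratio F/M = Q S₀ / (V X) = 2380 × 2440 / (14548 × 3410) = 0.1171 d⁻¹.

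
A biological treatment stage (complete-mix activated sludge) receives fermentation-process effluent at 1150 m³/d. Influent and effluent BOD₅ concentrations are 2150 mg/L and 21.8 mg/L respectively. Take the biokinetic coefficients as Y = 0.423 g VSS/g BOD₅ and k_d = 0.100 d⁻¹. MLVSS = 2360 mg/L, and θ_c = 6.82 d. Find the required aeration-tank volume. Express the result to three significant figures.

From the SRT design equation V = Y Q (S₀−S) θ_c / [X (1 + k_d θ_c)] = 0.423 × 1150 × (2150 − 21.8) × 6.82 / [2360 × (1 + 0.100 × 6.82)] = 7.06×10^6 / 3970 = 1779 m³.

V ≈ 1780 m³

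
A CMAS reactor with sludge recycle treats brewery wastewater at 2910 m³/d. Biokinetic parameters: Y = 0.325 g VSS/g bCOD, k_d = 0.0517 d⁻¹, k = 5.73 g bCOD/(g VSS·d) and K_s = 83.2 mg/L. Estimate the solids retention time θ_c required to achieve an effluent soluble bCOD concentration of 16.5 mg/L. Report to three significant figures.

From 1/θ_c = Y·k·S/(K_s + S) − k_d: Y·k·S/(K_s+S) = 0.325 × 5.73 × 16.5 / (83.2 + 16.5) = 0.3082 d⁻¹.
θ_c = 1/(μ − k_d) = 1/(0.3082 − 0.0517) = 1/0.2565 = 3.899 d.

θ_c ≈ 3.90 d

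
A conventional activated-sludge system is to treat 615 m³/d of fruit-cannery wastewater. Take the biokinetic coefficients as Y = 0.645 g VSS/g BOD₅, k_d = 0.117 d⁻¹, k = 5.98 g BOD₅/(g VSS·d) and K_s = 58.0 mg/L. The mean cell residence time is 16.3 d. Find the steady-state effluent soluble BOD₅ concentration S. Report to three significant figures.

S ≈ 2.81 mg/L

Effluent substrate depends only on kinetics and SRT: S = K_s(1 + k_d θ_c) / [θ_c(Yk − k_d) − 1] = 58.0 × (1 + 0.117 × 16.3) / [16.3 × (0.645 × 5.98 − 0.117) − 1] = 168.6 / 59.96 = 2.812 mg/L.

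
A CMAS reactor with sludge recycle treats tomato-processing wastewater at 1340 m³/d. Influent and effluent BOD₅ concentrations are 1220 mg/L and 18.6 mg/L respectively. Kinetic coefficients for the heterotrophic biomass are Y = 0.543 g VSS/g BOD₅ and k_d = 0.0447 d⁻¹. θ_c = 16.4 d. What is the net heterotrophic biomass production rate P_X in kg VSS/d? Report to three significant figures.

Y_obs = Y / (1 + k_d θ_c) = 0.543 / (1 + 0.0447 × 16.4) = 0.543 / 1.733 = 0.3133.
Q·(S₀ − S) = 1340 × (1220 − 18.6) × 10⁻³ = 1610 kg/d removed.
Net biomass production P_X = Y_obs × Q·(S₀ − S) = 0.3133 × 1610 = 504.4 kg VSS/d.

P_X ≈ 504 kg VSS/d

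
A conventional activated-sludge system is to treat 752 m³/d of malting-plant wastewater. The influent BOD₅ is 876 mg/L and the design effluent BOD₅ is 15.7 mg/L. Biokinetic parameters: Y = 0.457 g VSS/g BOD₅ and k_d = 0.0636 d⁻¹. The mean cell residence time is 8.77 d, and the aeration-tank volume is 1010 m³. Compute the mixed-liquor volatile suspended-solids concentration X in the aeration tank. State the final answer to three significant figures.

X ≈ 1650 mg/L

X = Y·Q·ΔS·θ_c / [V·(1 + k_d θ_c)] = 0.457 × 752 × (876 − 15.7) × 8.77 / [1010 × (1 + 0.0636 × 8.77)] = 1648 mg/L.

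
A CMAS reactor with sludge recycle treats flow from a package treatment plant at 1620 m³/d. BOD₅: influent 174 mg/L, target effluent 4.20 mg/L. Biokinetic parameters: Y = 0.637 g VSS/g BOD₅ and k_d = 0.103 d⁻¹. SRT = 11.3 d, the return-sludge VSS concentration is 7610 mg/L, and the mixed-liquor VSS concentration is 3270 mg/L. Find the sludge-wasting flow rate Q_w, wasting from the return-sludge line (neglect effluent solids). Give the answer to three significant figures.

Steady-state biomass mass balance: V·X·(1 + k_d·θ_c) = Y·Q·(S₀ − S)·θ_c, so V = 0.637 × 1620 × (174 − 4.20) × 11.3 / [3270 × (1 + 0.103 × 11.3)] = 1.98×10^6 / 7076 = 279.8 m³.
θ_c = V·X/(Q_w·X_r) when wasting from the recycle, so Q_w = V·X/(θ_c·X_r) = 279.8 × 3270 / (11.3 × 7610) = 10.64 m³/d.

Q_w ≈ 10.6 m³/d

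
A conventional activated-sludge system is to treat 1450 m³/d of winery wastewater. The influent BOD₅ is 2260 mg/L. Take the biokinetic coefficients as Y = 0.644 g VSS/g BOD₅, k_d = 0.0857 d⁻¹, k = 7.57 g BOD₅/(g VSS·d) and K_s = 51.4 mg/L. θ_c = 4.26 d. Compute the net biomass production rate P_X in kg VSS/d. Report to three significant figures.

P_X ≈ 1540 kg VSS/d

For a completely mixed reactor with recycle the Lawrence–McCarty relation gives S = K_s·(1 + k_d·θ_c) / [θ_c·(Y·k − k_d) − 1] = 51.4 × (1 + 0.0857 × 4.26) / [4.26 × (0.644 × 7.57 − 0.0857) − 1] = 70.17 / 19.40 = 3.616 mg/L.
Observed yield with endogenous decay: Y_obs = Y / (1 + k_d·θ_c) = 0.644 / (1 + 0.0857 × 4.26) = 0.644 / 1.365 = 0.4718 g VSS/g BOD₅.
Mass of BOD₅ removed per day: Q(S₀ − S) = 1450 × 2256 g/m³ = 3272 kg/d.
Biomass produced: P_X = Y_obs·Q·ΔS = 0.4718 × 3272 ≈ 1544 kg VSS/d.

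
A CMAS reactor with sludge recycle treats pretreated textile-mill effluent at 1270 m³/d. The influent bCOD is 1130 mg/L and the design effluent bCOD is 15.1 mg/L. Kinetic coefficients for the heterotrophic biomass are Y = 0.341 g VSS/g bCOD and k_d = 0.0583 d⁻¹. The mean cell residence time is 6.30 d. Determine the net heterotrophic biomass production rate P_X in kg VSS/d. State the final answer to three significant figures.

P_X ≈ 353 kg VSS/d

Y_obs = Y / (1 + k_d θ_c) = 0.341 / (1 + 0.0583 × 6.30) = 0.341 / 1.367 = 0.2494.
Substrate removed = Q·(S₀ − S) = 1270 m³/d × (1130 − 15.1) g/m³ = 1.42×10^6 g/d = 1416 kg/d.
Biomass produced: P_X = Y_obs·Q·ΔS = 0.2494 × 1416 ≈ 353.1 kg VSS/d.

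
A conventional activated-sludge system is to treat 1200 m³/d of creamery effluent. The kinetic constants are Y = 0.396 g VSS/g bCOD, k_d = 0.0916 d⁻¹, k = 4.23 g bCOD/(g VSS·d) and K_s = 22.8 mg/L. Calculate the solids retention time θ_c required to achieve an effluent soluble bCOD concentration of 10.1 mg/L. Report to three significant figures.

θ_c ≈ 2.37 d

From 1/θ_c = Y·k·S/(K_s + S) − k_d: Y·k·S/(K_s+S) = 0.396 × 4.23 × 10.1 / (22.8 + 10.1) = 0.5142 d⁻¹.
Then 1/θ_c = μ − k_d = 0.5142 − 0.0916 = 0.4226 d⁻¹, giving θ_c = 2.366 d.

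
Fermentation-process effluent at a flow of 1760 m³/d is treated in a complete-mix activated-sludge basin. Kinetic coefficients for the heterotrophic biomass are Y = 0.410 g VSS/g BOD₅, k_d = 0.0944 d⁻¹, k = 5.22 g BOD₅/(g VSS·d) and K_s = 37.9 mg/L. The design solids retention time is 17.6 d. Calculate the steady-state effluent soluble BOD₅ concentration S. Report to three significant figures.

For a completely mixed reactor with recycle the Lawrence–McCarty relation gives S = K_s·(1 + k_d·θ_c) / [θ_c·(Y·k − k_d) − 1] = 37.9 × (1 + 0.0944 × 17.6) / [17.6 × (0.410 × 5.22 − 0.0944) − 1] = 100.9 / 35.01 = 2.881 mg/L.

S ≈ 2.88 mg/L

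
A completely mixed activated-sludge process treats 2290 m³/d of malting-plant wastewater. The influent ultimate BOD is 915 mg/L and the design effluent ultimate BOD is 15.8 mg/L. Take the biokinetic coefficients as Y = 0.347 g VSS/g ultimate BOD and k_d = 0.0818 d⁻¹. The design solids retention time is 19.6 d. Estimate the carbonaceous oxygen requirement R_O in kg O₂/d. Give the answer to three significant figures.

Correct the yield for decay: Y_obs = Y/(1 + k_d θ_c) = 0.347 / (1 + 0.0818 × 19.6) = 0.347 / 2.603 = 0.1333.
ΔS = 915 − 15.8 = 899.2 mg/L, so the substrate removal rate is 2290 × 899.2/1000 = 2059 kg ultimate BOD/d.
P_X = Y_obs·Q·(S₀ − S) = 0.1333 × 2059 = 274.5 kg VSS/d.
R_O = Q·(S₀ − S) − 1.42·P_X = 2059 − 1.42 × 274.5 = 1669 kg O₂/d.

R_O ≈ 1670 kg O₂/d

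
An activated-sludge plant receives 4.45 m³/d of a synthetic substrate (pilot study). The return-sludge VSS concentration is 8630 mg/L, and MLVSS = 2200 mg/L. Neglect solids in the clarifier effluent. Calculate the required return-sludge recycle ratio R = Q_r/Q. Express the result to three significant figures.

R ≈ 0.342

R = Q_r/Q = X/(X_r − X) = 2200 / (8630 − 2200) = 0.3421.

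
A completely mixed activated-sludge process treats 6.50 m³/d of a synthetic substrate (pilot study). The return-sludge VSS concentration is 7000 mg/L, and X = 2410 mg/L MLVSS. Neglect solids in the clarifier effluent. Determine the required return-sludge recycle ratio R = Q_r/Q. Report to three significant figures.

Mass balance around the secondary clarifier (neglecting effluent solids): R = X / (X_r − X) = 2410 / (7000 − 2410) = 0.5251.

R ≈ 0.525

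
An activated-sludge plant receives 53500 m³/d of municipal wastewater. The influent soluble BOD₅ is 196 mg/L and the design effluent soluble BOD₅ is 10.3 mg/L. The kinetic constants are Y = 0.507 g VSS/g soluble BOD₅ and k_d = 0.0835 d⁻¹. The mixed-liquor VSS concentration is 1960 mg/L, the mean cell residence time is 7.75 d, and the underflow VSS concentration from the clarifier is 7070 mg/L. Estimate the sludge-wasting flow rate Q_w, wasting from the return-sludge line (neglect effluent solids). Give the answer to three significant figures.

Q_w ≈ 433 m³/d

From the SRT design equation V = Y Q (S₀−S) θ_c / [X (1 + k_d θ_c)] = 0.507 × 53500 × (196 − 10.3) × 7.75 / [1960 × (1 + 0.0835 × 7.75)] = 3.9×10^7 / 3228 = 12092 m³.
Q_w = (V·X)/(θ_c X_r) = 12092 × 1960 / (7.75 × 7070) = 432.5 m³/d.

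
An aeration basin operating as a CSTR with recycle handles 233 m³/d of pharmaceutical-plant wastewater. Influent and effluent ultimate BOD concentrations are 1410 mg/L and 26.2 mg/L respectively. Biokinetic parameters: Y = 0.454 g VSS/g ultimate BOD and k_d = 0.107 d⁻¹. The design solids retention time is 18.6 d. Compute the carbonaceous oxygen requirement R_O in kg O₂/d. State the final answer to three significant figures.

The observed yield is Y_obs = Y/(1 + k_d·θ_c) = 0.454 / (1 + 0.107 × 18.6) = 0.454 / 2.990 = 0.1518 g VSS per g ultimate BOD removed.
Mass of ultimate BOD removed per day: Q(S₀ − S) = 233 × 1384 g/m³ = 322.4 kg/d.
Net sludge production P_X = 0.1518 × 322.4 = 48.95 kg VSS/d.
R_O = Q·ΔS − 1.42 P_X = 322.4 − 69.51 = 252.9 kg O₂/d.

R_O ≈ 253 kg O₂/d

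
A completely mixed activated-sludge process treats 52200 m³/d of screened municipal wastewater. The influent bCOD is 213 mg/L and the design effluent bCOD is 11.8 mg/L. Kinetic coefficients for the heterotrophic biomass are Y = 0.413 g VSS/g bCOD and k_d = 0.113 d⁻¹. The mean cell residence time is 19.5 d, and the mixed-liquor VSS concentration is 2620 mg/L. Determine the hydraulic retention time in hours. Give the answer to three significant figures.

Steady-state biomass mass balance: V·X·(1 + k_d·θ_c) = Y·Q·(S₀ − S)·θ_c, so V = 0.413 × 52200 × (213 − 11.8) × 19.5 / [2620 × (1 + 0.113 × 19.5)] = 8.46×10^7 / 8393 = 10078 m³.
τ = V/Q = 10078/52200 = 0.1931 d, or 4.633 h.

τ ≈ 4.63 h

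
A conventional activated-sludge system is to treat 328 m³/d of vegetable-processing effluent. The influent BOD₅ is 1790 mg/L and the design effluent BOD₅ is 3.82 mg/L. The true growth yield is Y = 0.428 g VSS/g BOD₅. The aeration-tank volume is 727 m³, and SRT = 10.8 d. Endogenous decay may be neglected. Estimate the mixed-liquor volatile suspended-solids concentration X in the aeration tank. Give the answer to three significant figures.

Without decay, X = Y Q (S₀−S) θ_c / V = 0.428 × 328 × (1790 − 3.82) × 10.8 / 727 = 3725 mg/L.

X ≈ 3730 mg/L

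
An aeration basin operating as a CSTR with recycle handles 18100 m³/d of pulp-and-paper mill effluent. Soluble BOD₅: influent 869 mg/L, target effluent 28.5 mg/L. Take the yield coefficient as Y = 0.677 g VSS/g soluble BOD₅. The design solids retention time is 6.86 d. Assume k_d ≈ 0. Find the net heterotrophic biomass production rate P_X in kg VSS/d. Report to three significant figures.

With endogenous decay neglected, the observed yield equals the true yield: Y_obs = Y = 0.677 g VSS/g soluble BOD₅.
ΔS = 869 − 28.5 = 840.5 mg/L, so the substrate removal rate is 18100 × 840.5/1000 = 15213 kg soluble BOD₅/d.
So the net sludge growth is P_X = 0.6770 × 15213 = 10299 kg VSS/d.

P_X ≈ 10300 kg VSS/d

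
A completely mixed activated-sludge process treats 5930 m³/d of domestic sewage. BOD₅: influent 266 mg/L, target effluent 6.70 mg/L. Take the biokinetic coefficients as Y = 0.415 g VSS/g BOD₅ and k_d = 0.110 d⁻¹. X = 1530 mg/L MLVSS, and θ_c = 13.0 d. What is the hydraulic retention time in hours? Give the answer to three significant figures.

τ ≈ 9.03 h

Rearranging the biomass balance for a CMAS with decay, V = Y·Q·ΔS·θ_c / [X·(1+k_d θ_c)] = 0.415 × 5930 × (266 − 6.70) × 13.0 / [1530 × (1 + 0.110 × 13.0)] = 8.3×10^6 / 3718 = 2231 m³.
τ = V/Q = 2231/5930 = 0.3763 d, or 9.030 h.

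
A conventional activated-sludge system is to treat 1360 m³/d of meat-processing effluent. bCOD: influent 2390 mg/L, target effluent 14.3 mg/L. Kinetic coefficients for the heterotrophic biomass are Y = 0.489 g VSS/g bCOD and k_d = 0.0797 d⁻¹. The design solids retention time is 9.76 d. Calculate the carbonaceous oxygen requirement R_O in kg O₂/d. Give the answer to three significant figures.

Correct the yield for decay: Y_obs = Y/(1 + k_d θ_c) = 0.489 / (1 + 0.0797 × 9.76) = 0.489 / 1.778 = 0.2750.
Substrate removed = Q·(S₀ − S) = 1360 m³/d × (2390 − 14.3) g/m³ = 3.23×10^6 g/d = 3231 kg/d.
Biomass synthesised: P_X = Y_obs × 3231 = 888.7 kg VSS/d.
R_O = Q·ΔS − 1.42 P_X = 3231 − 1262 = 1969 kg O₂/d.

R_O ≈ 1970 kg O₂/d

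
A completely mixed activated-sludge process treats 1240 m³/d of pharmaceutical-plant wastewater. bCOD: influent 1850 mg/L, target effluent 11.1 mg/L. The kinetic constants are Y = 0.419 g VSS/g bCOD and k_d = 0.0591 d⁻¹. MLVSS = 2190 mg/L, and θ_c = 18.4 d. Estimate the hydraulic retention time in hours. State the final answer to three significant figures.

τ ≈ 74.4 h

Steady-state biomass mass balance: V·X·(1 + k_d·θ_c) = Y·Q·(S₀ − S)·θ_c, so V = 0.419 × 1240 × (1850 − 11.1) × 18.4 / [2190 × (1 + 0.0591 × 18.4)] = 1.76×10^7 / 4571 = 3846 m³.
Hydraulic retention time τ = V/Q = 3846 / 1240 = 3.101 d = 74.43 h.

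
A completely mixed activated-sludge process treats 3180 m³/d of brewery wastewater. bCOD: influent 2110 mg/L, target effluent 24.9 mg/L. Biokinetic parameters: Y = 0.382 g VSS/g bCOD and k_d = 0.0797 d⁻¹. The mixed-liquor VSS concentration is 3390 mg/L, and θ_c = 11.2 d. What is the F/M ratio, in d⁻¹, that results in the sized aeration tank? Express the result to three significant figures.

From the SRT design equation V = Y Q (S₀−S) θ_c / [X (1 + k_d θ_c)] = 0.382 × 3180 × (2110 − 24.9) × 11.2 / [3390 × (1 + 0.0797 × 11.2)] = 2.84×10^7 / 6416 = 4421 m³.
F/M = applied load / biomass = Q·S₀/(V·X) = 3180 × 2110 / (4421 × 3390) = 0.4477 d⁻¹.

F/M ≈ 0.448 d⁻¹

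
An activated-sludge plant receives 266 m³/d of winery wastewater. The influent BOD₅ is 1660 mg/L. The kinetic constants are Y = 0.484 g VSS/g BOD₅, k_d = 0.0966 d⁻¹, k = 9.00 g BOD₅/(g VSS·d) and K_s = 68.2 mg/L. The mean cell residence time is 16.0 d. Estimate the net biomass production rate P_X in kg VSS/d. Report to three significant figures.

For a completely mixed reactor with recycle the Lawrence–McCarty relation gives S = K_s·(1 + k_d·θ_c) / [θ_c·(Y·k − k_d) − 1] = 68.2 × (1 + 0.0966 × 16.0) / [16.0 × (0.484 × 9.00 − 0.0966) − 1] = 173.6 / 67.15 = 2.585 mg/L.
Y_obs = Y / (1 + k_d θ_c) = 0.484 / (1 + 0.0966 × 16.0) = 0.484 / 2.546 = 0.1901.
Substrate removed = Q·(S₀ − S) = 266 m³/d × (1660 − 2.59) g/m³ = 4.41×10^5 g/d = 440.9 kg/d.
Biomass produced: P_X = Y_obs·Q·ΔS = 0.1901 × 440.9 ≈ 83.82 kg VSS/d.

P_X ≈ 83.8 kg VSS/d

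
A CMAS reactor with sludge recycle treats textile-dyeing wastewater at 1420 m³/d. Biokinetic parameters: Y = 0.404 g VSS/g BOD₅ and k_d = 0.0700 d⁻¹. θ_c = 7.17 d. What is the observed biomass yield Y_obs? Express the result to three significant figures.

Y_obs ≈ 0.269 g VSS/g BOD₅

Y_obs = Y / (1 + k_d θ_c) = 0.404 / (1 + 0.0700 × 7.17) = 0.404 / 1.502 = 0.2690.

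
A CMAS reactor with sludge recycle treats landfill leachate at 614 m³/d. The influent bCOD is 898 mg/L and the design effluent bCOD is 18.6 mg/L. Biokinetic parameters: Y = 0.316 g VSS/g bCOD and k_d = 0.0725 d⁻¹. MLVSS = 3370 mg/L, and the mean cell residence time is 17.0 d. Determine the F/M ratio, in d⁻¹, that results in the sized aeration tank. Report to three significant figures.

From the SRT design equation V = Y Q (S₀−S) θ_c / [X (1 + k_d θ_c)] = 0.316 × 614 × (898 − 18.6) × 17.0 / [3370 × (1 + 0.0725 × 17.0)] = 2.9×10^6 / 7524 = 385.5 m³.
Food-to-microorganism ratio F/M = Q S₀ / (V X) = 614 × 898 / (385.5 × 3370) = 0.4244 d⁻¹.

F/M ≈ 0.424 d⁻¹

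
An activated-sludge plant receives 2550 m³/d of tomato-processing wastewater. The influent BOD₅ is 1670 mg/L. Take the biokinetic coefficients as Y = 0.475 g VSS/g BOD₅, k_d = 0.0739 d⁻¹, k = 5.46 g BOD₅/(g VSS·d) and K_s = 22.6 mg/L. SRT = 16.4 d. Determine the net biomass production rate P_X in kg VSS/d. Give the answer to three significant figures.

Effluent substrate depends only on kinetics and SRT: S = K_s(1 + k_d θ_c) / [θ_c(Yk − k_d) − 1] = 22.6 × (1 + 0.0739 × 16.4) / [16.4 × (0.475 × 5.46 − 0.0739) − 1] = 49.99 / 40.32 = 1.240 mg/L.
Observed yield with endogenous decay: Y_obs = Y / (1 + k_d·θ_c) = 0.475 / (1 + 0.0739 × 16.4) = 0.475 / 2.212 = 0.2147 g VSS/g BOD₅.
Mass of BOD₅ removed per day: Q(S₀ − S) = 2550 × 1669 g/m³ = 4255 kg/d.
Net biomass production P_X = Y_obs × Q·(S₀ − S) = 0.2147 × 4255 = 913.8 kg VSS/d.

P_X ≈ 914 kg VSS/d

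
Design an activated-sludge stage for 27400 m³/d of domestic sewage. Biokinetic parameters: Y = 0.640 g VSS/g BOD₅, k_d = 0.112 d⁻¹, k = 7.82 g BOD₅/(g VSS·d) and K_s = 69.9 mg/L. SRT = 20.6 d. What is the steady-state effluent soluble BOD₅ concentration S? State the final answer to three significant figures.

Effluent substrate depends only on kinetics and SRT: S = K_s(1 + k_d θ_c) / [θ_c(Yk − k_d) − 1] = 69.9 × (1 + 0.112 × 20.6) / [20.6 × (0.640 × 7.82 − 0.112) − 1] = 231.2 / 99.79 = 2.317 mg/L.

S ≈ 2.32 mg/L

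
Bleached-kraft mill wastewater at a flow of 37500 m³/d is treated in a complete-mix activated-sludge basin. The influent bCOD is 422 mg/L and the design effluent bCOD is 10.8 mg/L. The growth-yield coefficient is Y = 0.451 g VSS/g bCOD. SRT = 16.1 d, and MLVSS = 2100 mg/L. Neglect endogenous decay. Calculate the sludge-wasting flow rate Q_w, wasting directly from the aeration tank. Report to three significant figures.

V·X = Y·Q·ΔS·θ_c gives V = 0.451 × 37500 × (422 − 10.8) × 16.1 / 2100 = 53317 m³.
With mixed-liquor wasting, θ_c = V/Q_w, so Q_w = V/θ_c = 53317/16.1 = 3312 m³/d.

Q_w ≈ 3310 m³/d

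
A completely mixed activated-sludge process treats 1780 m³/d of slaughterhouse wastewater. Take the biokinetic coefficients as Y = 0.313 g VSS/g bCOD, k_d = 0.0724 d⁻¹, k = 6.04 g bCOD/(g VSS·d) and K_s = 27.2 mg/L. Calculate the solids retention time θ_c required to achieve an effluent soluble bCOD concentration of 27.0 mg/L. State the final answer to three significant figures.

From 1/θ_c = Y·k·S/(K_s + S) − k_d: Y·k·S/(K_s+S) = 0.313 × 6.04 × 27.0 / (27.2 + 27.0) = 0.9418 d⁻¹.
θ_c = 1/(μ − k_d) = 1/(0.9418 − 0.0724) = 1/0.8694 = 1.150 d.

θ_c ≈ 1.15 d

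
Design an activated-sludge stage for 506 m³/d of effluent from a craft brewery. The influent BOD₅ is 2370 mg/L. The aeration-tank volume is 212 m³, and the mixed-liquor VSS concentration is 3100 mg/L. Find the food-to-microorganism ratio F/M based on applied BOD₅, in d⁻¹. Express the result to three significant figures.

F/M ≈ 1.82 d⁻¹

F/M = applied load / biomass = Q·S₀/(V·X) = 506 × 2370 / (212.0 × 3100) = 1.825 d⁻¹.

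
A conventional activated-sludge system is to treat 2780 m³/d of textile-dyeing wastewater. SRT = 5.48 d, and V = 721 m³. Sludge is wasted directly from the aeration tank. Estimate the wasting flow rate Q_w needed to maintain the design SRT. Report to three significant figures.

Q_w ≈ 132 m³/d

With mixed-liquor wasting, θ_c = V/Q_w, so Q_w = V/θ_c = 721.0/5.48 = 131.6 m³/d.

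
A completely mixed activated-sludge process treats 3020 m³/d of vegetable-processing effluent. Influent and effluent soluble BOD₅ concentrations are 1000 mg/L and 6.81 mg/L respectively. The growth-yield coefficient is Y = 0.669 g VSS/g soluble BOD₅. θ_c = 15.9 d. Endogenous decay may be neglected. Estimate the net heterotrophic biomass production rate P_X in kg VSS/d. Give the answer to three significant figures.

P_X ≈ 2010 kg VSS/d

Since k_d ≈ 0, Y_obs = Y = 0.669 g VSS/g soluble BOD₅.
Substrate removed = Q·(S₀ − S) = 3020 m³/d × (1000 − 6.81) g/m³ = 3×10^6 g/d = 2999 kg/d.
Biomass produced: P_X = Y_obs·Q·ΔS = 0.6690 × 2999 ≈ 2007 kg VSS/d.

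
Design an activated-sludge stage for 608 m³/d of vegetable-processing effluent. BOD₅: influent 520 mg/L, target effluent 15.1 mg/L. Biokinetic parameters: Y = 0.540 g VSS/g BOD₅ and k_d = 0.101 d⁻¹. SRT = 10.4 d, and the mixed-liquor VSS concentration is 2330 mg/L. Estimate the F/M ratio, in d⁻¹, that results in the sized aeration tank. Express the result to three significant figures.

F/M ≈ 0.376 d⁻¹

Rearranging the biomass balance for a CMAS with decay, V = Y·Q·ΔS·θ_c / [X·(1+k_d θ_c)] = 0.540 × 608 × (520 − 15.1) × 10.4 / [2330 × (1 + 0.101 × 10.4)] = 1.72×10^6 / 4777 = 360.9 m³.
F/M = Q·S₀ / (V·X) = 608 × 520 / (360.9 × 2330) = 0.3760 g BOD₅·(g VSS·d)⁻¹.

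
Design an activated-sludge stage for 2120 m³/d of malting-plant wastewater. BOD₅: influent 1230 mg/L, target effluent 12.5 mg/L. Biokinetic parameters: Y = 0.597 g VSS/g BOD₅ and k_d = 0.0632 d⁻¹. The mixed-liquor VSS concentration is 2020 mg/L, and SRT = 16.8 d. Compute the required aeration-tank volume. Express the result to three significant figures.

V ≈ 6220 m³

Rearranging the biomass balance for a CMAS with decay, V = Y·Q·ΔS·θ_c / [X·(1+k_d θ_c)] = 0.597 × 2120 × (1230 − 12.5) × 16.8 / [2020 × (1 + 0.0632 × 16.8)] = 2.59×10^7 / 4165 = 6216 m³.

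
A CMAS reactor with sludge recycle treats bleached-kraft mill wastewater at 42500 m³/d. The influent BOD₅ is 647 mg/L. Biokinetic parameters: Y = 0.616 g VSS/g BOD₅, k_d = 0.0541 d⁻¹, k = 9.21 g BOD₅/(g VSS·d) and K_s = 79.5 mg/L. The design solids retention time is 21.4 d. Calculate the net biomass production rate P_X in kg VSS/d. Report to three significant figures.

Effluent substrate depends only on kinetics and SRT: S = K_s(1 + k_d θ_c) / [θ_c(Yk − k_d) − 1] = 79.5 × (1 + 0.0541 × 21.4) / [21.4 × (0.616 × 9.21 − 0.0541) − 1] = 171.5 / 119.3 = 1.438 mg/L.
Y_obs = Y / (1 + k_d θ_c) = 0.616 / (1 + 0.0541 × 21.4) = 0.616 / 2.158 = 0.2855.
Mass of BOD₅ removed per day: Q(S₀ − S) = 42500 × 645.6 g/m³ = 27436 kg/d.
So the net sludge growth is P_X = 0.2855 × 27436 = 7833 kg VSS/d.

P_X ≈ 7830 kg VSS/d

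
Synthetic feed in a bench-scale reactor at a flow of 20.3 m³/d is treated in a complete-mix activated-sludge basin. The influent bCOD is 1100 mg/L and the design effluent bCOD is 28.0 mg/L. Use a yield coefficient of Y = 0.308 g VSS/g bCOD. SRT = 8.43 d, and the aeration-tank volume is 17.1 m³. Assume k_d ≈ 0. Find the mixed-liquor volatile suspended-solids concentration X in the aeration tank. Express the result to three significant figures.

X ≈ 3300 mg/L

Without decay, X = Y Q (S₀−S) θ_c / V = 0.308 × 20.3 × (1100 − 28.0) × 8.43 / 17.1 = 3304 mg/L.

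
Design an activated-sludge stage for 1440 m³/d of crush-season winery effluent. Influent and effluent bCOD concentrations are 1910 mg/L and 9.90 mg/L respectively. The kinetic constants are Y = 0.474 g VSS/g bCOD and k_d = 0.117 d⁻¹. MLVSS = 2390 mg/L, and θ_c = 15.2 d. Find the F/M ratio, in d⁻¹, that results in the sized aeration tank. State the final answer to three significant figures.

Steady-state biomass mass balance: V·X·(1 + k_d·θ_c) = Y·Q·(S₀ − S)·θ_c, so V = 0.474 × 1440 × (1910 − 9.90) × 15.2 / [2390 × (1 + 0.117 × 15.2)] = 1.97×10^7 / 6640 = 2969 m³.
F/M = applied load / biomass = Q·S₀/(V·X) = 1440 × 1910 / (2969 × 2390) = 0.3876 d⁻¹.

F/M ≈ 0.388 d⁻¹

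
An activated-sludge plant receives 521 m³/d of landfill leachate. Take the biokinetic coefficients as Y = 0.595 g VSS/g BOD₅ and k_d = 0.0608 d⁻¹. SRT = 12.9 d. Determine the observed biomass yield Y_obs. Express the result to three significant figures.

Y_obs = Y / (1 + k_d θ_c) = 0.595 / (1 + 0.0608 × 12.9) = 0.595 / 1.784 = 0.3335.

Y_obs ≈ 0.333 g VSS/g BOD₅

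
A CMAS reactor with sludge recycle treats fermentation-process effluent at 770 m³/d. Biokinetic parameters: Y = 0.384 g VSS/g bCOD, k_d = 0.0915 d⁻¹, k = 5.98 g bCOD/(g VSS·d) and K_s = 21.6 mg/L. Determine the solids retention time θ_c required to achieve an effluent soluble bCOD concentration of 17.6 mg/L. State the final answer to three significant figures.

θ_c ≈ 1.06 d

From 1/θ_c = Y·k·S/(K_s + S) − k_d: Y·k·S/(K_s+S) = 0.384 × 5.98 × 17.6 / (21.6 + 17.6) = 1.031 d⁻¹.
1/θ_c = 1.031 − 0.0915 = 0.9395 d⁻¹, so θ_c = 1.064 d.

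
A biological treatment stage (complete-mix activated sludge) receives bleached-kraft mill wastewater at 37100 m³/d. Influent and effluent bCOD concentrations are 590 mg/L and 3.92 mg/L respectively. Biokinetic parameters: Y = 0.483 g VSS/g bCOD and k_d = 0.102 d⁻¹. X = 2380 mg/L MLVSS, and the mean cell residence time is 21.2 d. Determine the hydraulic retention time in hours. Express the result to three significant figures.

Rearranging the biomass balance for a CMAS with decay, V = Y·Q·ΔS·θ_c / [X·(1+k_d θ_c)] = 0.483 × 37100 × (590 − 3.92) × 21.2 / [2380 × (1 + 0.102 × 21.2)] = 2.23×10^8 / 7527 = 29581 m³.
τ = V/Q = 29581/37100 = 0.7973 d, or 19.14 h.

τ ≈ 19.1 h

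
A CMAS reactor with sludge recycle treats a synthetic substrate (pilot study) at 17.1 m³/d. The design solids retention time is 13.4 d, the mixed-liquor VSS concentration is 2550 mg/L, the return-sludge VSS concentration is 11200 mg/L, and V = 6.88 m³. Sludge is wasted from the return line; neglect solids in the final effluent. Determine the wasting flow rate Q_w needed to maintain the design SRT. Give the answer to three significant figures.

Q_w ≈ 0.117 m³/d

Q_w = (V·X)/(θ_c X_r) = 6.880 × 2550 / (13.4 × 11200) = 0.1169 m³/d.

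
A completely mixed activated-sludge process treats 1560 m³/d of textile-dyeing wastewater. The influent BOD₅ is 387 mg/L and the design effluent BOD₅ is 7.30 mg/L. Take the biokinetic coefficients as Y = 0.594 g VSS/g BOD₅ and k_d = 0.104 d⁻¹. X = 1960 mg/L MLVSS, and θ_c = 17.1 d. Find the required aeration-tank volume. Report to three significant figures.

V ≈ 1100 m³

Rearranging the biomass balance for a CMAS with decay, V = Y·Q·ΔS·θ_c / [X·(1+k_d θ_c)] = 0.594 × 1560 × (387 − 7.30) × 17.1 / [1960 × (1 + 0.104 × 17.1)] = 6.02×10^6 / 5446 = 1105 m³.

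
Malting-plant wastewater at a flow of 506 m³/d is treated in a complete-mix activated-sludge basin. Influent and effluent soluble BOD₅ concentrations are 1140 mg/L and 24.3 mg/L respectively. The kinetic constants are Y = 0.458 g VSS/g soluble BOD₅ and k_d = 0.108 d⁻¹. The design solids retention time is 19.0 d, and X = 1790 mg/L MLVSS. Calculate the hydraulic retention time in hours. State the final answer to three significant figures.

τ ≈ 42.7 h

Rearranging the biomass balance for a CMAS with decay, V = Y·Q·ΔS·θ_c / [X·(1+k_d θ_c)] = 0.458 × 506 × (1140 − 24.3) × 19.0 / [1790 × (1 + 0.108 × 19.0)] = 4.91×10^6 / 5463 = 899.2 m³.
Hydraulic retention time τ = V/Q = 899.2 / 506 = 1.777 d = 42.65 h.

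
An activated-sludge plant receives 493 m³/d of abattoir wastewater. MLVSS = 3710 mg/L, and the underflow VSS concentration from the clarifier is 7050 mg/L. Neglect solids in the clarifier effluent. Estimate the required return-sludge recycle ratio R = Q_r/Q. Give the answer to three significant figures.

R ≈ 1.11

Mass balance around the secondary clarifier (neglecting effluent solids): R = X / (X_r − X) = 3710 / (7050 − 3710) = 1.111.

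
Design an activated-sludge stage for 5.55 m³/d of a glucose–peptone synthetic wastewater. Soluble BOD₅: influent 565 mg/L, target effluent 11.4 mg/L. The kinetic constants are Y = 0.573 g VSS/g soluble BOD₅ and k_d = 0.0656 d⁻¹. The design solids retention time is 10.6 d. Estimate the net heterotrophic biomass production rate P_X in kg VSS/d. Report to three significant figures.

P_X ≈ 1.04 kg VSS/d

Correct the yield for decay: Y_obs = Y/(1 + k_d θ_c) = 0.573 / (1 + 0.0656 × 10.6) = 0.573 / 1.695 = 0.3380.
Substrate removed = Q·(S₀ − S) = 5.55 m³/d × (565 − 11.4) g/m³ = 3.07×10^3 g/d = 3.072 kg/d.
Biomass produced: P_X = Y_obs·Q·ΔS = 0.3380 × 3.072 ≈ 1.038 kg VSS/d.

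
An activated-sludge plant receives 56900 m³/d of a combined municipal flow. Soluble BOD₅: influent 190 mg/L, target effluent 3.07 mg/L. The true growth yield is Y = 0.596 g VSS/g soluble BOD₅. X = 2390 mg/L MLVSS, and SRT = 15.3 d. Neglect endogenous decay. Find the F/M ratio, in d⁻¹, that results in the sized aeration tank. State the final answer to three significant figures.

V·X = Y·Q·ΔS·θ_c gives V = 0.596 × 56900 × (190 − 3.07) × 15.3 / 2390 = 40582 m³.
F/M = Q·S₀ / (V·X) = 56900 × 190 / (40582 × 2390) = 0.1115 g soluble BOD₅·(g VSS·d)⁻¹.

F/M ≈ 0.111 d⁻¹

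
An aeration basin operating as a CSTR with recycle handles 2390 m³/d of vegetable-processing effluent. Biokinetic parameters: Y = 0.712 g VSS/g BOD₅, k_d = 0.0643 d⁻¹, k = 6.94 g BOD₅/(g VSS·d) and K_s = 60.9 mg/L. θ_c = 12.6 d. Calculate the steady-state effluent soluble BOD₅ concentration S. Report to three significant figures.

From the Monod/SRT balance for a CMAS, S = K_s·(1+k_d θ_c)/[θ_c·(Y k − k_d) − 1] = 60.9 × (1 + 0.0643 × 12.6) / [12.6 × (0.712 × 6.94 − 0.0643) − 1] = 110.2 / 60.45 = 1.824 mg/L.

S ≈ 1.82 mg/L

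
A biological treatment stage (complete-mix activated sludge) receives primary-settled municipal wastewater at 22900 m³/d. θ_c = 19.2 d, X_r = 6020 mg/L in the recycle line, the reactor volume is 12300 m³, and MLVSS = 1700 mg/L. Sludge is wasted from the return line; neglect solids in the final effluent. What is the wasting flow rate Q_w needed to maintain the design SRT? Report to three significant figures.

Q_w ≈ 181 m³/d

θ_c = V·X/(Q_w·X_r) when wasting from the recycle, so Q_w = V·X/(θ_c·X_r) = 12300 × 1700 / (19.2 × 6020) = 180.9 m³/d.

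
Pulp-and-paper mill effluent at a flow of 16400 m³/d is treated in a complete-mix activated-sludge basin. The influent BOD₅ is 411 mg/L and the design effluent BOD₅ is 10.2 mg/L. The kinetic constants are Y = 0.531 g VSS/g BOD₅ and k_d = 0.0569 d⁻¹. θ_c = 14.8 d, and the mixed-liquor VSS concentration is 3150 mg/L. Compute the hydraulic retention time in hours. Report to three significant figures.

Rearranging the biomass balance for a CMAS with decay, V = Y·Q·ΔS·θ_c / [X·(1+k_d θ_c)] = 0.531 × 16400 × (411 − 10.2) × 14.8 / [3150 × (1 + 0.0569 × 14.8)] = 5.17×10^7 / 5803 = 8902 m³.
Hydraulic retention time τ = V/Q = 8902 / 16400 = 0.5428 d = 13.03 h.

τ ≈ 13.0 h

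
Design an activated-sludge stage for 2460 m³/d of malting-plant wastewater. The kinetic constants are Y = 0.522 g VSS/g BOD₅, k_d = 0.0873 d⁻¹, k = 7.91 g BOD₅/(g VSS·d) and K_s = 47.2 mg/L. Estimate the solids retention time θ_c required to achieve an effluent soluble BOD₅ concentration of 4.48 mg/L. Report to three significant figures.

From 1/θ_c = Y·k·S/(K_s + S) − k_d: Y·k·S/(K_s+S) = 0.522 × 7.91 × 4.48 / (47.2 + 4.48) = 0.3579 d⁻¹.
θ_c = 1/(μ − k_d) = 1/(0.3579 − 0.0873) = 1/0.2706 = 3.695 d.

θ_c ≈ 3.70 d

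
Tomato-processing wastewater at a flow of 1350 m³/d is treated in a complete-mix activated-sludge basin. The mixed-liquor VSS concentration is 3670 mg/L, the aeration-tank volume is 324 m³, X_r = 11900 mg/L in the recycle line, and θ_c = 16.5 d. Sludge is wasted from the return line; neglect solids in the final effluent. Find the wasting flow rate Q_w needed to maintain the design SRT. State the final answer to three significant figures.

Q_w ≈ 6.06 m³/d

Q_w = (V·X)/(θ_c X_r) = 324.0 × 3670 / (16.5 × 11900) = 6.056 m³/d.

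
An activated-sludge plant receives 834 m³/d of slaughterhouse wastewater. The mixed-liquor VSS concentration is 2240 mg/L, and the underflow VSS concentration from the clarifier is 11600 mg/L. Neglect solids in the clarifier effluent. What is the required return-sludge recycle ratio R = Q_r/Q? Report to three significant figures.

R = Q_r/Q = X/(X_r − X) = 2240 / (11600 − 2240) = 0.2393.

R ≈ 0.239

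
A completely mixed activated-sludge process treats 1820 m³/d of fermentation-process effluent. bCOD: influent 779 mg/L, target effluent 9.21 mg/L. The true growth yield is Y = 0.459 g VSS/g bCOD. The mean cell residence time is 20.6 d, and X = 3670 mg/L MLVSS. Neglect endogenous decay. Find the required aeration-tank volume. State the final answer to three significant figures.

V ≈ 3610 m³

With k_d = 0 the design equation reduces to V = Y Q (S₀−S) θ_c / X = 0.459 × 1820 × (779 − 9.21) × 20.6 / 3670 = 3610 m³.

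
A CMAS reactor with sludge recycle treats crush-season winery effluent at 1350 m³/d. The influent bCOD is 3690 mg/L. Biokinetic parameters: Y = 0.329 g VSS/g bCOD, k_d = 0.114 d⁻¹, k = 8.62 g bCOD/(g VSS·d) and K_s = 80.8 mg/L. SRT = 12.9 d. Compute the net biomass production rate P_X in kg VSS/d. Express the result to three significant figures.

P_X ≈ 662 kg VSS/d

Effluent substrate depends only on kinetics and SRT: S = K_s(1 + k_d θ_c) / [θ_c(Yk − k_d) − 1] = 80.8 × (1 + 0.114 × 12.9) / [12.9 × (0.329 × 8.62 − 0.114) − 1] = 199.6 / 34.11 = 5.852 mg/L.
The observed yield is Y_obs = Y/(1 + k_d·θ_c) = 0.329 / (1 + 0.114 × 12.9) = 0.329 / 2.471 = 0.1332 g VSS per g bCOD removed.
Mass of bCOD removed per day: Q(S₀ − S) = 1350 × 3684 g/m³ = 4974 kg/d.
P_X = Y_obs · Q(S₀ − S) = 0.1332 × 4974 = 662.3 kg VSS/d.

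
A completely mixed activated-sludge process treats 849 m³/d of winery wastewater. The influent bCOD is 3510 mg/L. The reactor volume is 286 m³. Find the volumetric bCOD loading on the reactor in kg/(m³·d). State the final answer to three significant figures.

L_v ≈ 10.4 kg bCOD/(m³·d)

L_v = Q S₀ / V = 849 × 3510 × 10⁻³ / 286.0 = 10.42 kg/(m³·d).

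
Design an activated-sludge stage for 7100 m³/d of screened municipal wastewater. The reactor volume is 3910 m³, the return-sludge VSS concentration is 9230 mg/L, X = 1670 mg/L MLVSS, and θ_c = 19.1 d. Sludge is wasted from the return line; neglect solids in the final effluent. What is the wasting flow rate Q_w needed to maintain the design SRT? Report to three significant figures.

Q_w ≈ 37.0 m³/d

Q_w = (V·X)/(θ_c X_r) = 3910 × 1670 / (19.1 × 9230) = 37.04 m³/d.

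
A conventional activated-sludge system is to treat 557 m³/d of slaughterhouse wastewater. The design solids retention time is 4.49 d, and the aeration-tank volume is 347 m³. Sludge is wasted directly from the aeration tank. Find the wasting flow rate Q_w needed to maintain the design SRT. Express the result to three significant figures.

With mixed-liquor wasting, θ_c = V/Q_w, so Q_w = V/θ_c = 347.0/4.49 = 77.28 m³/d.

Q_w ≈ 77.3 m³/d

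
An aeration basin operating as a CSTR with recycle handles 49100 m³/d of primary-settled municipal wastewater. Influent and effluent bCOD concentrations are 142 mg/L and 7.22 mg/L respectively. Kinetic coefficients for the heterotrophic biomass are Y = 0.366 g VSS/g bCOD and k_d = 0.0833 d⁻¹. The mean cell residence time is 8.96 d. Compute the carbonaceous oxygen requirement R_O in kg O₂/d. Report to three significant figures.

R_O ≈ 4650 kg O₂/d

Y_obs = Y / (1 + k_d θ_c) = 0.366 / (1 + 0.0833 × 8.96) = 0.366 / 1.746 = 0.2096.
Mass of bCOD removed per day: Q(S₀ − S) = 49100 × 134.8 g/m³ = 6618 kg/d.
P_X = Y_obs·Q·(S₀ − S) = 0.2096 × 6618 = 1387 kg VSS/d.
Carbonaceous O₂ demand = substrate oxidised − cell-mass equivalent = 6618 − 1.42 × 1387 = 4648 kg O₂/d.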